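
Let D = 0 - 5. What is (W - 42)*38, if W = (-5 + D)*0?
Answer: -1596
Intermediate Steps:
D = -5
W = 0 (W = (-5 - 5)*0 = -10*0 = 0)
(W - 42)*38 = (0 - 42)*38 = -42*38 = -1596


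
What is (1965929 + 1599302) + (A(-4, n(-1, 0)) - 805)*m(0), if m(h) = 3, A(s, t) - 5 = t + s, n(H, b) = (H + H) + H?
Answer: 3562810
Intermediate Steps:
n(H, b) = 3*H (n(H, b) = 2*H + H = 3*H)
A(s, t) = 5 + s + t (A(s, t) = 5 + (t + s) = 5 + (s + t) = 5 + s + t)
(1965929 + 1599302) + (A(-4, n(-1, 0)) - 805)*m(0) = (1965929 + 1599302) + ((5 - 4 + 3*(-1)) - 805)*3 = 3565231 + ((5 - 4 - 3) - 805)*3 = 3565231 + (-2 - 805)*3 = 3565231 - 807*3 = 3565231 - 2421 = 3562810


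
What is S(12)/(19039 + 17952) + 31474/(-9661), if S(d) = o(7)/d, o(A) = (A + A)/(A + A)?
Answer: -13971047147/4288440612 ≈ -3.2578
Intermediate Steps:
o(A) = 1 (o(A) = (2*A)/((2*A)) = (2*A)*(1/(2*A)) = 1)
S(d) = 1/d
S(12)/(19039 + 17952) + 31474/(-9661) = 1/(12*(19039 + 17952)) + 31474/(-9661) = (1/12)/36991 + 31474*(-1/9661) = (1/12)*(1/36991) - 31474/9661 = 1/443892 - 31474/9661 = -13971047147/4288440612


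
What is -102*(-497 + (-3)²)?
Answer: 49776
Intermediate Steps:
-102*(-497 + (-3)²) = -102*(-497 + 9) = -102*(-488) = 49776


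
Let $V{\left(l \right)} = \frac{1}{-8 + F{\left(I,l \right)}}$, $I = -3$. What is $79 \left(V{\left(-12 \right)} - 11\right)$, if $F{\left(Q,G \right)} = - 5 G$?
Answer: $- \frac{45109}{52} \approx -867.48$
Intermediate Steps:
$V{\left(l \right)} = \frac{1}{-8 - 5 l}$
$79 \left(V{\left(-12 \right)} - 11\right) = 79 \left(- \frac{1}{8 + 5 \left(-12\right)} - 11\right) = 79 \left(- \frac{1}{8 - 60} - 11\right) = 79 \left(- \frac{1}{-52} - 11\right) = 79 \left(\left(-1\right) \left(- \frac{1}{52}\right) - 11\right) = 79 \left(\frac{1}{52} - 11\right) = 79 \left(- \frac{571}{52}\right) = - \frac{45109}{52}$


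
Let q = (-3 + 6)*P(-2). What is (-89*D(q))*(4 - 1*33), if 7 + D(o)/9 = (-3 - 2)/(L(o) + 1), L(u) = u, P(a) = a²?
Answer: -2229984/13 ≈ -1.7154e+5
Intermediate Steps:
q = 12 (q = (-3 + 6)*(-2)² = 3*4 = 12)
D(o) = -63 - 45/(1 + o) (D(o) = -63 + 9*((-3 - 2)/(o + 1)) = -63 + 9*(-5/(1 + o)) = -63 - 45/(1 + o))
(-89*D(q))*(4 - 1*33) = (-801*(-12 - 7*12)/(1 + 12))*(4 - 1*33) = (-801*(-12 - 84)/13)*(4 - 33) = -801*(-96)/13*(-29) = -89*(-864/13)*(-29) = (76896/13)*(-29) = -2229984/13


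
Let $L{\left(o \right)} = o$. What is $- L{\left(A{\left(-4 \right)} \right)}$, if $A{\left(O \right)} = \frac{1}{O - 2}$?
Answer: $\frac{1}{6} \approx 0.16667$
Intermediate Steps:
$A{\left(O \right)} = \frac{1}{-2 + O}$
$- L{\left(A{\left(-4 \right)} \right)} = - \frac{1}{-2 - 4} = - \frac{1}{-6} = \left(-1\right) \left(- \frac{1}{6}\right) = \frac{1}{6}$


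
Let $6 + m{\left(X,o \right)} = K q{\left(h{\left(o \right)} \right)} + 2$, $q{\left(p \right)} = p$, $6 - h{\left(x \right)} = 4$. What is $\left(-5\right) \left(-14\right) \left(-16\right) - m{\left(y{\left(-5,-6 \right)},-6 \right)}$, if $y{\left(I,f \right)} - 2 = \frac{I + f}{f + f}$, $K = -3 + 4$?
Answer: $-1118$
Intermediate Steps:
$h{\left(x \right)} = 2$ ($h{\left(x \right)} = 6 - 4 = 2$)
$K = 1$
$y{\left(I,f \right)} = 2 + \frac{I + f}{2 f}$ ($y{\left(I,f \right)} = 2 + \frac{I + f}{f + f} = 2 + \frac{I + f}{2 f}$)
$m{\left(X,o \right)} = -2$ ($m{\left(X,o \right)} = -6 + \left(1 \cdot 2 + 2\right) = -6 + \left(2 + 2\right) = -6 + 4 = -2$)
$\left(-5\right) \left(-14\right) \left(-16\right) - m{\left(y{\left(-5,-6 \right)},-6 \right)} = \left(-5\right) \left(-14\right) \left(-16\right) - -2 = 70 \left(-16\right) + 2 = -1120 + 2 = -1118$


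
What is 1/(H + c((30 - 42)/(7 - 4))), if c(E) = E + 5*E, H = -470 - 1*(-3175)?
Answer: 1/2681 ≈ 0.00037300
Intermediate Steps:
H = 2705 (H = -470 + 3175 = 2705)
c(E) = 6*E
1/(H + c((30 - 42)/(7 - 4))) = 1/(2705 + 6*((30 - 42)/(7 - 4))) = 1/(2705 + 6*(-12/3)) = 1/(2705 + 6*(-12*1/3)) = 1/(2705 + 6*(-4)) = 1/(2705 - 24) = 1/2681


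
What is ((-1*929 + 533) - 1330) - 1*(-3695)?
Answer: 1969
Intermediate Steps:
((-1*929 + 533) - 1330) - 1*(-3695) = ((-929 + 533) - 1330) + 3695 = (-396 - 1330) + 3695 = -1726 + 3695 = 1969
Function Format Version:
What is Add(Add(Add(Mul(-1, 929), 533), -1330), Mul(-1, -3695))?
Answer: 1969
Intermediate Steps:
Add(Add(Add(Mul(-1, 929), 533), -1330), Mul(-1, -3695)) = Add(Add(Add(-929, 533), -1330), 3695) = Add(Add(-396, -1330), 3695) = Add(-1726, 3695) = 1969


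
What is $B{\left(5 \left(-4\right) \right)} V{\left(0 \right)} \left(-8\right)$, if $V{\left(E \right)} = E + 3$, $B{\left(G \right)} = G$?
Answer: $480$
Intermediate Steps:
$V{\left(E \right)} = 3 + E$
$B{\left(5 \left(-4\right) \right)} V{\left(0 \right)} \left(-8\right) = 5 \left(-4\right) \left(3 + 0\right) \left(-8\right) = \left(-20\right) 3 \left(-8\right) = \left(-60\right) \left(-8\right) = 480$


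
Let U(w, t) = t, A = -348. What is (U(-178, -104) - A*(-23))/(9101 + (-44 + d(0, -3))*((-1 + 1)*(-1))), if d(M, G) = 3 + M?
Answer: -8108/9101 ≈ -0.89089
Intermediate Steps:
(U(-178, -104) - A*(-23))/(9101 + (-44 + d(0, -3))*((-1 + 1)*(-1))) = (-104 - (-348)*(-23))/(9101 + (-44 + (3 + 0))*((-1 + 1)*(-1))) = (-104 - 1*8004)/(9101 + (-44 + 3)*(0*(-1))) = (-104 - 8004)/(9101 - 41*0) = -8108/(9101 + 0) = -8108/9101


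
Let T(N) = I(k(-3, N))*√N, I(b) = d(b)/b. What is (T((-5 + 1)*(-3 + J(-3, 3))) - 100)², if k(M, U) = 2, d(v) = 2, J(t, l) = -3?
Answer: 10024 - 400*√6 ≈ 9044.2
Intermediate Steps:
I(b) = 2/b
T(N) = √N (T(N) = (2/2)*√N = (2*(½))*√N = 1*√N = √N)
(T((-5 + 1)*(-3 + J(-3, 3))) - 100)² = (√((-5 + 1)*(-3 - 3)) - 100)² = (√(-4*(-6)) - 100)² = (√24 - 100)² = (2*√6 - 100)² = (-100 + 2*√6)²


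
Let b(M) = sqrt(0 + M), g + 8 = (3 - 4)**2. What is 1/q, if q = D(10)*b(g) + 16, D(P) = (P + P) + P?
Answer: 4/1639 - 15*I*sqrt(7)/3278 ≈ 0.0024405 - 0.012107*I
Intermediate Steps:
g = -7 (g = -8 + (3 - 4)**2 = -8 + (-1)**2 = -8 + 1 = -7)
b(M) = sqrt(M)
D(P) = 3*P (D(P) = 2*P + P = 3*P)
q = 16 + 30*I*sqrt(7) (q = (3*10)*sqrt(-7) + 16 = 30*(I*sqrt(7)) + 16 = 30*I*sqrt(7) + 16 = 16 + 30*I*sqrt(7) ≈ 16.0 + 79.373*I)
1/q = 1/(16 + 30*I*sqrt(7))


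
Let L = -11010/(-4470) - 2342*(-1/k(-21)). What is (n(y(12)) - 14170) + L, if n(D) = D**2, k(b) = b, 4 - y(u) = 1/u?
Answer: -2142296701/150192 ≈ -14264.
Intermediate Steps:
y(u) = 4 - 1/u
L = -341251/3129 (L = -11010/(-4470) - 2342/((-1*(-21))) = -11010*(-1/4470) - 2342/21 = 367/149 - 2342*1/21 = 367/149 - 2342/21 = -341251/3129 ≈ -109.06)
(n(y(12)) - 14170) + L = ((4 - 1/12)**2 - 14170) - 341251/3129 = ((47/12)**2 - 14170) - 341251/3129 = (2209/144 - 14170) - 341251/3129 = -2038271/144 - 341251/3129 = -2142296701/150192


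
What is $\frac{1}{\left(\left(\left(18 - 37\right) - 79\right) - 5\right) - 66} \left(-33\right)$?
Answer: $\frac{33}{169} \approx 0.19527$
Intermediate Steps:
$\frac{1}{\left(\left(\left(18 - 37\right) - 79\right) - 5\right) - 66} \left(-33\right) = \frac{1}{\left(\left(-19 - 79\right) - 5\right) - 66} \left(-33\right) = \frac{1}{\left(-98 - 5\right) - 66} \left(-33\right) = \frac{1}{-103 - 66} \left(-33\right) = \frac{1}{-169} \left(-33\right) = \left(- \frac{1}{169}\right) \left(-33\right) = \frac{33}{169}$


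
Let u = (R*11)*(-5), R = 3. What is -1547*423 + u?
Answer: -654546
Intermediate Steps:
u = -165 (u = (3*11)*(-5) = 33*(-5) = -165)
-1547*423 + u = -1547*423 - 165 = -654381 - 165 = -654546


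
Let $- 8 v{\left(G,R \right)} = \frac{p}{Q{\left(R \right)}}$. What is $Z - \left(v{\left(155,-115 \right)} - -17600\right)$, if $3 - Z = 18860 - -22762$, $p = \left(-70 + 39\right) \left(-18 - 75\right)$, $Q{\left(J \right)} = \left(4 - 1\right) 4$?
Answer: $- \frac{1894047}{32} \approx -59189.0$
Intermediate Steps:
$Q{\left(J \right)} = 12$ ($Q{\left(J \right)} = 3 \cdot 4 = 12$)
$p = 2883$ ($p = \left(-31\right) \left(-93\right) = 2883$)
$v{\left(G,R \right)} = - \frac{961}{32}$ ($v{\left(G,R \right)} = - \frac{2883 \cdot \frac{1}{12}}{8} = \left(- \frac{1}{8}\right) \frac{961}{4} = - \frac{961}{32}$)
$Z = -41619$ ($Z = 3 - \left(18860 - -22762\right) = 3 - \left(18860 + 22762\right) = 3 - 41622 = -41619$)
$Z - \left(v{\left(155,-115 \right)} - -17600\right) = -41619 - \left(- \frac{961}{32} - -17600\right) = -41619 - \left(- \frac{961}{32} + 17600\right) = -41619 - \frac{562239}{32} = - \frac{1894047}{32}$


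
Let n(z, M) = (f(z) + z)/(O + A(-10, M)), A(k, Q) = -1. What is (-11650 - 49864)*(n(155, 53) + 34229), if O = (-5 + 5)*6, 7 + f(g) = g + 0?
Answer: -2086923964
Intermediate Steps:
f(g) = -7 + g (f(g) = -7 + (g + 0) = -7 + g)
O = 0 (O = 0*6 = 0)
n(z, M) = 7 - 2*z (n(z, M) = ((-7 + z) + z)/(0 - 1) = (-7 + 2*z)/(-1) = (-7 + 2*z)*(-1) = 7 - 2*z)
(-11650 - 49864)*(n(155, 53) + 34229) = (-11650 - 49864)*((7 - 2*155) + 34229) = -61514*((7 - 310) + 34229) = -61514*(-303 + 34229) = -61514*33926 = -2086923964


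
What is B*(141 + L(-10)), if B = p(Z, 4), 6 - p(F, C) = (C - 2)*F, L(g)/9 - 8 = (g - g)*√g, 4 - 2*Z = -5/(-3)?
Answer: 781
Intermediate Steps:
Z = 7/6 (Z = 2 - (-5)/(2*(-3)) = 2 - (-5)*(-1)/(2*3) = 2 - ½*5/3 = 2 - ⅚ = 7/6 ≈ 1.1667)
L(g) = 72 (L(g) = 72 + 9*((g - g)*√g) = 72 + 9*(0*√g) = 72 + 9*0 = 72 + 0 = 72)
p(F, C) = 6 - F*(-2 + C) (p(F, C) = 6 - (C - 2)*F = 6 - (-2 + C)*F = 6 - F*(-2 + C))
B = 11/3 (B = 6 + 2*(7/6) - 1*4*7/6 = 6 + 7/3 - 14/3 = 11/3 ≈ 3.6667)
B*(141 + L(-10)) = 11*(141 + 72)/3 = (11/3)*213 = 781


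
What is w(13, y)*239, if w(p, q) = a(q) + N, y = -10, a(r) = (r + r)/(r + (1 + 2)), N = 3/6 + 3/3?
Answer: 14579/14 ≈ 1041.4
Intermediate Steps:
N = 3/2 (N = 3*(⅙) + 3*(⅓) = ½ + 1 = 3/2 ≈ 1.5000)
a(r) = 2*r/(3 + r) (a(r) = (2*r)/(r + 3) = (2*r)/(3 + r) = 2*r/(3 + r))
w(p, q) = 3/2 + 2*q/(3 + q) (w(p, q) = 2*q/(3 + q) + 3/2 = 3/2 + 2*q/(3 + q))
w(13, y)*239 = ((9 + 7*(-10))/(2*(3 - 10)))*239 = ((½)*(9 - 70)/(-7))*239 = ((½)*(-⅐)*(-61))*239 = (61/14)*239 = 14579/14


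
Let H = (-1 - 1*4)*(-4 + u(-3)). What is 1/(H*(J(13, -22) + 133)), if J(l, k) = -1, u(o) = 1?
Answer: 1/1980 ≈ 0.00050505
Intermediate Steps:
H = 15 (H = (-1 - 1*4)*(-4 + 1) = (-1 - 4)*(-3) = -5*(-3) = 15)
1/(H*(J(13, -22) + 133)) = 1/(15*(-1 + 133)) = 1/(15*132) = 1/1980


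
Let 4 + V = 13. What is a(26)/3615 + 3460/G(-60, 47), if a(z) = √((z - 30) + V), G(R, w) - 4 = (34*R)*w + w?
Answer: -3460/95829 + √5/3615 ≈ -0.035487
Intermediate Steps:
V = 9 (V = -4 + 13 = 9)
G(R, w) = 4 + w + 34*R*w (G(R, w) = 4 + ((34*R)*w + w) = 4 + (34*R*w + w) = 4 + (w + 34*R*w) = 4 + w + 34*R*w)
a(z) = √(-21 + z) (a(z) = √((z - 30) + 9) = √((-30 + z) + 9) = √(-21 + z))
a(26)/3615 + 3460/G(-60, 47) = √(-21 + 26)/3615 + 3460/(4 + 47 + 34*(-60)*47) = √5*(1/3615) + 3460/(4 + 47 - 95880) = √5/3615 + 3460/(-95829) = √5/3615 + 3460*(-1/95829) = √5/3615 - 3460/95829 = -3460/95829 + √5/3615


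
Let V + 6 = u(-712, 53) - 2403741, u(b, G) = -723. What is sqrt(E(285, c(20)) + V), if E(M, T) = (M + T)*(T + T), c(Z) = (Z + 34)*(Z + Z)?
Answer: sqrt(8157930) ≈ 2856.2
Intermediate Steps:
c(Z) = 2*Z*(34 + Z) (c(Z) = (34 + Z)*(2*Z) = 2*Z*(34 + Z))
E(M, T) = 2*T*(M + T) (E(M, T) = (M + T)*(2*T) = 2*T*(M + T))
V = -2404470 (V = -6 + (-723 - 2403741) = -6 - 2404464 = -2404470)
sqrt(E(285, c(20)) + V) = sqrt(2*(2*20*(34 + 20))*(285 + 2*20*(34 + 20)) - 2404470) = sqrt(2*(2*20*54)*(285 + 2*20*54) - 2404470) = sqrt(2*2160*(285 + 2160) - 2404470) = sqrt(2*2160*2445 - 2404470) = sqrt(10562400 - 2404470) = sqrt(8157930)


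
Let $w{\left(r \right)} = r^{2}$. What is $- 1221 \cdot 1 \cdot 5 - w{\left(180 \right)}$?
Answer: $-38505$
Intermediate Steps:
$- 1221 \cdot 1 \cdot 5 - w{\left(180 \right)} = - 1221 \cdot 1 \cdot 5 - 180^{2} = \left(-1221\right) 5 - 32400 = -6105 - 32400 = -38505$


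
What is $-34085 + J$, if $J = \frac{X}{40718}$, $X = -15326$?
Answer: $- \frac{693944178}{20359} \approx -34085.0$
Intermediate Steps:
$J = - \frac{7663}{20359}$ ($J = - \frac{15326}{40718} = \left(-15326\right) \frac{1}{40718} = - \frac{7663}{20359} \approx -0.37639$)
$-34085 + J = -34085 - \frac{7663}{20359} = - \frac{693944178}{20359}$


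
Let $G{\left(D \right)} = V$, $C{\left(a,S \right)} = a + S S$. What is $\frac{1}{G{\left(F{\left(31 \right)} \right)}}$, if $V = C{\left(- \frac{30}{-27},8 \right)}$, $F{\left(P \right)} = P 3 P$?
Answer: $\frac{9}{586} \approx 0.015358$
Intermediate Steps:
$C{\left(a,S \right)} = a + S^{2}$
$F{\left(P \right)} = 3 P^{2}$ ($F{\left(P \right)} = 3 P P = 3 P^{2}$)
$V = \frac{586}{9}$ ($V = - \frac{30}{-27} + 8^{2} = \left(-30\right) \left(- \frac{1}{27}\right) + 64 = \frac{10}{9} + 64 = \frac{586}{9} \approx 65.111$)
$G{\left(D \right)} = \frac{586}{9}$
$\frac{1}{G{\left(F{\left(31 \right)} \right)}} = \frac{1}{\frac{586}{9}} = \frac{9}{586}$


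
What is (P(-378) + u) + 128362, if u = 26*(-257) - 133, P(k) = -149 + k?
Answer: 121020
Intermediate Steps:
u = -6815 (u = -6682 - 133 = -6815)
(P(-378) + u) + 128362 = ((-149 - 378) - 6815) + 128362 = (-527 - 6815) + 128362 = -7342 + 128362 = 121020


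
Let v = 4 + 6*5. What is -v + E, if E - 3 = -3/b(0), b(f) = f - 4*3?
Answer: -123/4 ≈ -30.750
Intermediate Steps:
b(f) = -12 + f (b(f) = f - 12 = -12 + f)
v = 34 (v = 4 + 30 = 34)
E = 13/4 (E = 3 - 3/(-12 + 0) = 3 - 3/(-12) = 3 - 3*(-1/12) = 3 + ¼ = 13/4 ≈ 3.2500)
-v + E = -1*34 + 13/4 = -34 + 13/4 = -123/4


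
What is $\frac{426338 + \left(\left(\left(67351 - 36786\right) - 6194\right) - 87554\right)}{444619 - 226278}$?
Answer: $\frac{363155}{218341} \approx 1.6632$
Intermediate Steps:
$\frac{426338 + \left(\left(\left(67351 - 36786\right) - 6194\right) - 87554\right)}{444619 - 226278} = \frac{426338 + \left(\left(\left(67351 - 36786\right) - 6194\right) - 87554\right)}{218341} = \left(426338 + \left(\left(30565 - 6194\right) - 87554\right)\right) \frac{1}{218341} = \left(426338 + \left(24371 - 87554\right)\right) \frac{1}{218341} = \left(426338 - 63183\right) \frac{1}{218341} = 363155 \cdot \frac{1}{218341} = \frac{363155}{218341}$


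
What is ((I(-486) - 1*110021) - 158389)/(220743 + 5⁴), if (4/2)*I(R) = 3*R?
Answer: -4017/3304 ≈ -1.2158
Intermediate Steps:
I(R) = 3*R/2 (I(R) = (3*R)/2 = 3*R/2)
((I(-486) - 1*110021) - 158389)/(220743 + 5⁴) = (((3/2)*(-486) - 1*110021) - 158389)/(220743 + 5⁴) = ((-729 - 110021) - 158389)/(220743 + 625) = (-110750 - 158389)/221368 = -269139*1/221368 = -4017/3304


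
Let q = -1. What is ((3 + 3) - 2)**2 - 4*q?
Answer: 20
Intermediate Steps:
((3 + 3) - 2)**2 - 4*q = ((3 + 3) - 2)**2 - 4*(-1) = (6 - 2)**2 + 4 = 4**2 + 4 = 16 + 4 = 20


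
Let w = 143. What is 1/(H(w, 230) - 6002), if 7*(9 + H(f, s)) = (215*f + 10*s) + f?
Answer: -7/8889 ≈ -0.00078749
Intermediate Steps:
H(f, s) = -9 + 10*s/7 + 216*f/7 (H(f, s) = -9 + ((215*f + 10*s) + f)/7 = -9 + ((10*s + 215*f) + f)/7 = -9 + (10*s + 216*f)/7 = -9 + (10*s/7 + 216*f/7) = -9 + 10*s/7 + 216*f/7)
1/(H(w, 230) - 6002) = 1/((-9 + (10/7)*230 + (216/7)*143) - 6002) = 1/((-9 + 2300/7 + 30888/7) - 6002) = 1/(33125/7 - 6002) = 1/(-8889/7) = -7/8889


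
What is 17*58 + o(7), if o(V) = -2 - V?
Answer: 977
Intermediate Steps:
17*58 + o(7) = 17*58 + (-2 - 1*7) = 986 + (-2 - 7) = 986 - 9 = 977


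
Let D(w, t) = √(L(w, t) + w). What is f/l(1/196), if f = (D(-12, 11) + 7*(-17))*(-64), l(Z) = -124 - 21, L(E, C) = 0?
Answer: -7616/145 + 128*I*√3/145 ≈ -52.524 + 1.529*I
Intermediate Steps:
l(Z) = -145
D(w, t) = √w (D(w, t) = √(0 + w) = √w)
f = 7616 - 128*I*√3 (f = (√(-12) + 7*(-17))*(-64) = (2*I*√3 - 119)*(-64) = (-119 + 2*I*√3)*(-64) = 7616 - 128*I*√3 ≈ 7616.0 - 221.7*I)
f/l(1/196) = (7616 - 128*I*√3)/(-145) = (7616 - 128*I*√3)*(-1/145) = -7616/145 + 128*I*√3/145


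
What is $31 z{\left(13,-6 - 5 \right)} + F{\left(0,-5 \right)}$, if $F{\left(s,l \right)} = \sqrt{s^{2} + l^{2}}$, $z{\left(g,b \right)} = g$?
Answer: $408$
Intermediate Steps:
$F{\left(s,l \right)} = \sqrt{l^{2} + s^{2}}$
$31 z{\left(13,-6 - 5 \right)} + F{\left(0,-5 \right)} = 31 \cdot 13 + \sqrt{\left(-5\right)^{2} + 0^{2}} = 403 + \sqrt{25 + 0} = 403 + \sqrt{25} = 403 + 5 = 408$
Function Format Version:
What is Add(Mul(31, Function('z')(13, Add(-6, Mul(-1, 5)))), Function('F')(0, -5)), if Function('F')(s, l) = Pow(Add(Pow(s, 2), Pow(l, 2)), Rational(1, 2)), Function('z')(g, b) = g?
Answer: 408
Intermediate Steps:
Function('F')(s, l) = Pow(Add(Pow(l, 2), Pow(s, 2)), Rational(1, 2))
Add(Mul(31, Function('z')(13, Add(-6, Mul(-1, 5)))), Function('F')(0, -5)) = Add(Mul(31, 13), Pow(Add(Pow(-5, 2), Pow(0, 2)), Rational(1, 2))) = Add(403, Pow(Add(25, 0), Rational(1, 2))) = Add(403, Pow(25, Rational(1, 2))) = Add(403, 5) = 408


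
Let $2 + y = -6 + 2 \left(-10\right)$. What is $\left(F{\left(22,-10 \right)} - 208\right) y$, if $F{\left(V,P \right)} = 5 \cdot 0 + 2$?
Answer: $5768$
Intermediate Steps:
$y = -28$ ($y = -2 + \left(-6 + 2 \left(-10\right)\right) = -2 - 26 = -28$)
$F{\left(V,P \right)} = 2$ ($F{\left(V,P \right)} = 0 + 2 = 2$)
$\left(F{\left(22,-10 \right)} - 208\right) y = \left(2 - 208\right) \left(-28\right) = \left(-206\right) \left(-28\right) = 5768$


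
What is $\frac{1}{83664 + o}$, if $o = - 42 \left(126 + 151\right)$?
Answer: $\frac{1}{72030} \approx 1.3883 \cdot 10^{-5}$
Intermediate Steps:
$o = -11634$ ($o = \left(-42\right) 277 = -11634$)
$\frac{1}{83664 + o} = \frac{1}{83664 - 11634} = \frac{1}{72030}$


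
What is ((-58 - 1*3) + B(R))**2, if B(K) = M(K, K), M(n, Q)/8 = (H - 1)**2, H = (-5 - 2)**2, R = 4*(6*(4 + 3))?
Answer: 337493641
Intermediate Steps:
R = 168 (R = 4*(6*7) = 4*42 = 168)
H = 49 (H = (-7)**2 = 49)
M(n, Q) = 18432 (M(n, Q) = 8*(49 - 1)**2 = 8*48**2 = 8*2304 = 18432)
B(K) = 18432
((-58 - 1*3) + B(R))**2 = ((-58 - 1*3) + 18432)**2 = ((-58 - 3) + 18432)**2 = (-61 + 18432)**2 = 18371**2 = 337493641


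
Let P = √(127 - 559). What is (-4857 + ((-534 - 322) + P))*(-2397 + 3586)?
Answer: -6792757 + 14268*I*√3 ≈ -6.7928e+6 + 24713.0*I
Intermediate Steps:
P = 12*I*√3 (P = √(-432) = 12*I*√3 ≈ 20.785*I)
(-4857 + ((-534 - 322) + P))*(-2397 + 3586) = (-4857 + ((-534 - 322) + 12*I*√3))*(-2397 + 3586) = (-4857 + (-856 + 12*I*√3))*1189 = (-5713 + 12*I*√3)*1189 = -6792757 + 14268*I*√3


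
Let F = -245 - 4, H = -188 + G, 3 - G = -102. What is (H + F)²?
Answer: 110224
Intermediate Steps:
G = 105 (G = 3 - 1*(-102) = 3 + 102 = 105)
H = -83 (H = -188 + 105 = -83)
F = -249
(H + F)² = (-83 - 249)² = (-332)² = 110224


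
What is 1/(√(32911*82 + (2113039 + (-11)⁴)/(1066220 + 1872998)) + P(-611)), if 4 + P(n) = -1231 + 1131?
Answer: 76419668/1975071260207 + √5828524861912019022/3950142520414 ≈ 0.00064987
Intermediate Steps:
P(n) = -104 (P(n) = -4 + (-1231 + 1131) = -4 - 100 = -104)
1/(√(32911*82 + (2113039 + (-11)⁴)/(1066220 + 1872998)) + P(-611)) = 1/(√(32911*82 + (2113039 + (-11)⁴)/(1066220 + 1872998)) - 104) = 1/(√(2698702 + (2113039 + 14641)/2939218) - 104) = 1/(√(2698702 + 2127680*(1/2939218)) - 104) = 1/(√(2698702 + 1063840/1469609) - 104) = 1/(√(3966037811358/1469609) - 104) = 1/(√5828524861912019022/1469609 - 104) = 1/(-104 + √5828524861912019022/1469609)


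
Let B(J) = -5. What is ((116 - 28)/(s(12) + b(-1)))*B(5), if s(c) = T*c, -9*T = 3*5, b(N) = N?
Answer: 440/21 ≈ 20.952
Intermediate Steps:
T = -5/3 ≈ -1.6667
s(c) = -5*c/3
((116 - 28)/(s(12) + b(-1)))*B(5) = ((116 - 28)/(-5/3*12 - 1))*(-5) = (88/(-20 - 1))*(-5) = (88/(-21))*(-5) = (88*(-1/21))*(-5) = -88/21*(-5) = 440/21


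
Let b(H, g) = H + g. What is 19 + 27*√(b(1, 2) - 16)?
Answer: 19 + 27*I*√13 ≈ 19.0 + 97.35*I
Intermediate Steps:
19 + 27*√(b(1, 2) - 16) = 19 + 27*√((1 + 2) - 16) = 19 + 27*√(3 - 16) = 19 + 27*√(-13) = 19 + 27*(I*√13) = 19 + 27*I*√13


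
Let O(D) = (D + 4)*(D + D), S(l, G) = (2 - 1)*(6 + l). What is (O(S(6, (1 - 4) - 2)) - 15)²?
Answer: 136161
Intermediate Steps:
S(l, G) = 6 + l (S(l, G) = 1*(6 + l) = 6 + l)
O(D) = 2*D*(4 + D) (O(D) = (4 + D)*(2*D) = 2*D*(4 + D))
(O(S(6, (1 - 4) - 2)) - 15)² = (2*(6 + 6)*(4 + (6 + 6)) - 15)² = (2*12*(4 + 12) - 15)² = (2*12*16 - 15)² = (384 - 15)² = 369² = 136161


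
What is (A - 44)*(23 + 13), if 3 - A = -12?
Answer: -1044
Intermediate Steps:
A = 15 (A = 3 - 1*(-12) = 3 + 12 = 15)
(A - 44)*(23 + 13) = (15 - 44)*(23 + 13) = -29*36 = -1044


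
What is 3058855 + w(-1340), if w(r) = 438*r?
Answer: 2471935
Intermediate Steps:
3058855 + w(-1340) = 3058855 + 438*(-1340) = 3058855 - 586920 = 2471935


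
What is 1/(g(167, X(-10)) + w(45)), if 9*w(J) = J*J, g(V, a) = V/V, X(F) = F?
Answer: 1/226 ≈ 0.0044248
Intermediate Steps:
g(V, a) = 1
w(J) = J**2/9 (w(J) = (J*J)/9 = J**2/9)
1/(g(167, X(-10)) + w(45)) = 1/(1 + (1/9)*45**2) = 1/(1 + (1/9)*2025) = 1/(1 + 225) = 1/226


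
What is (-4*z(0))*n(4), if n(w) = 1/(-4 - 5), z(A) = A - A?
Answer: 0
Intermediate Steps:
z(A) = 0
n(w) = -⅑ (n(w) = 1/(-9) = -⅑)
(-4*z(0))*n(4) = -4*0*(-⅑) = 0*(-⅑) = 0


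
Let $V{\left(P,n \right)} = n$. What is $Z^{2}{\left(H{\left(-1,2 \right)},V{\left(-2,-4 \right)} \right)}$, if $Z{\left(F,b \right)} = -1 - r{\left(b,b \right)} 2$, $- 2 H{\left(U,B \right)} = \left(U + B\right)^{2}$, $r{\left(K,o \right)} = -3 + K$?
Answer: $169$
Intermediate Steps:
$H{\left(U,B \right)} = - \frac{\left(B + U\right)^{2}}{2}$ ($H{\left(U,B \right)} = - \frac{\left(U + B\right)^{2}}{2} = - \frac{\left(B + U\right)^{2}}{2}$)
$Z{\left(F,b \right)} = 5 - 2 b$ ($Z{\left(F,b \right)} = -1 - \left(-3 + b\right) 2 = -1 - \left(-6 + 2 b\right) = 5 - 2 b$)
$Z^{2}{\left(H{\left(-1,2 \right)},V{\left(-2,-4 \right)} \right)} = \left(5 - -8\right)^{2} = \left(5 + 8\right)^{2} = 13^{2} = 169$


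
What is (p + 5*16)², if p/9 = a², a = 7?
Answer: 271441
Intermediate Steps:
p = 441 (p = 9*7² = 9*49 = 441)
(p + 5*16)² = (441 + 5*16)² = (441 + 80)² = 521² = 271441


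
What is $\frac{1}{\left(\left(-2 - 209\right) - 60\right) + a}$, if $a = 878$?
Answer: $\frac{1}{607} \approx 0.0016474$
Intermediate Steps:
$\frac{1}{\left(\left(-2 - 209\right) - 60\right) + a} = \frac{1}{\left(\left(-2 - 209\right) - 60\right) + 878} = \frac{1}{\left(-211 - 60\right) + 878} = \frac{1}{-271 + 878} = \frac{1}{607}$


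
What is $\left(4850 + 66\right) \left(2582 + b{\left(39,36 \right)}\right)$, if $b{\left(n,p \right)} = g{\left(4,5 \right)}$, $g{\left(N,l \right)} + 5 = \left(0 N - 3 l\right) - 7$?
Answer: $12560380$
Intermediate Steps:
$g{\left(N,l \right)} = -12 - 3 l$ ($g{\left(N,l \right)} = -5 + \left(\left(0 N - 3 l\right) - 7\right) = -5 + \left(\left(0 - 3 l\right) - 7\right) = -5 - \left(7 + 3 l\right) = -12 - 3 l$)
$b{\left(n,p \right)} = -27$ ($b{\left(n,p \right)} = -12 - 15 = -27$)
$\left(4850 + 66\right) \left(2582 + b{\left(39,36 \right)}\right) = \left(4850 + 66\right) \left(2582 - 27\right) = 4916 \cdot 2555 = 12560380$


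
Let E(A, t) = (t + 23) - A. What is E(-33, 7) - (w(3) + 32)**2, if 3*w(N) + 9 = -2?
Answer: -6658/9 ≈ -739.78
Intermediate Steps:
w(N) = -11/3 (w(N) = -3 + (1/3)*(-2) = -3 - 2/3 = -11/3)
E(A, t) = 23 + t - A (E(A, t) = (23 + t) - A = 23 + t - A)
E(-33, 7) - (w(3) + 32)**2 = (23 + 7 - 1*(-33)) - (-11/3 + 32)**2 = (23 + 7 + 33) - (85/3)**2 = 63 - 1*7225/9 = 63 - 7225/9 = -6658/9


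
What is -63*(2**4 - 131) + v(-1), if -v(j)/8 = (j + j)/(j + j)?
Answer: 7237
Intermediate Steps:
v(j) = -8 (v(j) = -8*(j + j)/(j + j) = -8*2*j/(2*j) = -8*2*j*1/(2*j) = -8*1 = -8)
-63*(2**4 - 131) + v(-1) = -63*(2**4 - 131) - 8 = -63*(16 - 131) - 8 = -63*(-115) - 8 = 7245 - 8 = 7237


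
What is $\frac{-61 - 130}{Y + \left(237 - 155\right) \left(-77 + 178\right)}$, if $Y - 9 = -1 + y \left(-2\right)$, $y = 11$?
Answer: $- \frac{191}{8268} \approx -0.023101$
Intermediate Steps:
$Y = -14$ ($Y = 9 + \left(-1 + 11 \left(-2\right)\right) = 9 - 23 = -14$)
$\frac{-61 - 130}{Y + \left(237 - 155\right) \left(-77 + 178\right)} = \frac{-61 - 130}{-14 + \left(237 - 155\right) \left(-77 + 178\right)} = - \frac{191}{-14 + 82 \cdot 101} = - \frac{191}{-14 + 8282} = - \frac{191}{8268}$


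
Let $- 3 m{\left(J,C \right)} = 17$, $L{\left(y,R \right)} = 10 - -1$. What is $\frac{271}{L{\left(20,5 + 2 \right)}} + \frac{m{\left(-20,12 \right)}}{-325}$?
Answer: $\frac{264412}{10725} \approx 24.654$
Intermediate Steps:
$L{\left(y,R \right)} = 11$ ($L{\left(y,R \right)} = 10 + 1 = 11$)
$m{\left(J,C \right)} = - \frac{17}{3}$ ($m{\left(J,C \right)} = \left(- \frac{1}{3}\right) 17 = - \frac{17}{3}$)
$\frac{271}{L{\left(20,5 + 2 \right)}} + \frac{m{\left(-20,12 \right)}}{-325} = \frac{271}{11} - \frac{17}{3 \left(-325\right)} = 271 \cdot \frac{1}{11} - - \frac{17}{975} = \frac{271}{11} + \frac{17}{975} = \frac{264412}{10725}$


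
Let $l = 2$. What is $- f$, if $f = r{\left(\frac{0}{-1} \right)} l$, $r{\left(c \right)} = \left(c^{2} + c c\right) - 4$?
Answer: $8$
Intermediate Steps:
$r{\left(c \right)} = -4 + 2 c^{2}$ ($r{\left(c \right)} = \left(c^{2} + c^{2}\right) - 4 = 2 c^{2} - 4 = -4 + 2 c^{2}$)
$f = -8$ ($f = \left(-4 + 2 \left(\frac{0}{-1}\right)^{2}\right) 2 = \left(-4 + 2 \left(0 \left(-1\right)\right)^{2}\right) 2 = \left(-4 + 2 \cdot 0^{2}\right) 2 = \left(-4 + 2 \cdot 0\right) 2 = \left(-4 + 0\right) 2 = \left(-4\right) 2 = -8$)
$- f = \left(-1\right) \left(-8\right) = 8$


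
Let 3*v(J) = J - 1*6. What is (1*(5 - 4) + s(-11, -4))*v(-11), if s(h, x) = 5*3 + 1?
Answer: -289/3 ≈ -96.333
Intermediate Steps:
s(h, x) = 16 (s(h, x) = 15 + 1 = 16)
v(J) = -2 + J/3 (v(J) = (J - 1*6)/3 = (J - 6)/3 = (-6 + J)/3 = -2 + J/3)
(1*(5 - 4) + s(-11, -4))*v(-11) = (1*(5 - 4) + 16)*(-2 + (⅓)*(-11)) = (1*1 + 16)*(-2 - 11/3) = (1 + 16)*(-17/3) = 17*(-17/3) = -289/3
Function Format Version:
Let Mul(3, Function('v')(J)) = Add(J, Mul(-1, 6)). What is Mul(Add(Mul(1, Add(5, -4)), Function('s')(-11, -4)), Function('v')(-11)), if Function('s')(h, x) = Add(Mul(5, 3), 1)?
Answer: Rational(-289, 3) ≈ -96.333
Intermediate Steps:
Function('s')(h, x) = 16 (Function('s')(h, x) = Add(15, 1) = 16)
Function('v')(J) = Add(-2, Mul(Rational(1, 3), J)) (Function('v')(J) = Mul(Rational(1, 3), Add(J, Mul(-1, 6))) = Mul(Rational(1, 3), Add(J, -6)) = Mul(Rational(1, 3), Add(-6, J)) = Add(-2, Mul(Rational(1, 3), J)))
Mul(Add(Mul(1, Add(5, -4)), Function('s')(-11, -4)), Function('v')(-11)) = Mul(Add(Mul(1, Add(5, -4)), 16), Add(-2, Mul(Rational(1, 3), -11))) = Mul(Add(Mul(1, 1), 16), Add(-2, Rational(-11, 3))) = Mul(Add(1, 16), Rational(-17, 3)) = Mul(17, Rational(-17, 3)) = Rational(-289, 3)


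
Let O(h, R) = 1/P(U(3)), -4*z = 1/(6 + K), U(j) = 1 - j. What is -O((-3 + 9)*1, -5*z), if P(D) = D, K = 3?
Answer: ½ ≈ 0.50000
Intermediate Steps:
z = -1/36 (z = -1/(4*(6 + 3)) = -¼/9 = -¼*⅑ = -1/36 ≈ -0.027778)
O(h, R) = -½ (O(h, R) = 1/(1 - 1*3) = 1/(1 - 3) = 1/(-2) = -½)
-O((-3 + 9)*1, -5*z) = -1*(-½) = ½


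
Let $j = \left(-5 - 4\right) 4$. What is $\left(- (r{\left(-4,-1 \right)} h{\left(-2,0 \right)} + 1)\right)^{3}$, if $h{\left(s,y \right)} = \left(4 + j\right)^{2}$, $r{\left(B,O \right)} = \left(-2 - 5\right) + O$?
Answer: $549554511871$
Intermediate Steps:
$j = -36$ ($j = \left(-9\right) 4 = -36$)
$r{\left(B,O \right)} = -7 + O$
$h{\left(s,y \right)} = 1024$ ($h{\left(s,y \right)} = \left(4 - 36\right)^{2} = \left(-32\right)^{2} = 1024$)
$\left(- (r{\left(-4,-1 \right)} h{\left(-2,0 \right)} + 1)\right)^{3} = \left(- (\left(-7 - 1\right) 1024 + 1)\right)^{3} = \left(- (\left(-8\right) 1024 + 1)\right)^{3} = \left(- (-8192 + 1)\right)^{3} = \left(\left(-1\right) \left(-8191\right)\right)^{3} = 8191^{3} = 549554511871$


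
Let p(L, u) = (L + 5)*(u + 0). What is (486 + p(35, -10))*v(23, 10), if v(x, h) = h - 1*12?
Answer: -172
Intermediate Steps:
v(x, h) = -12 + h (v(x, h) = h - 12 = -12 + h)
p(L, u) = u*(5 + L) (p(L, u) = (5 + L)*u = u*(5 + L))
(486 + p(35, -10))*v(23, 10) = (486 - 10*(5 + 35))*(-12 + 10) = (486 - 10*40)*(-2) = (486 - 400)*(-2) = 86*(-2) = -172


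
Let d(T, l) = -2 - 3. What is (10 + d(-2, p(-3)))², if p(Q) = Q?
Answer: 25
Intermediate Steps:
d(T, l) = -5
(10 + d(-2, p(-3)))² = (10 - 5)² = 5² = 25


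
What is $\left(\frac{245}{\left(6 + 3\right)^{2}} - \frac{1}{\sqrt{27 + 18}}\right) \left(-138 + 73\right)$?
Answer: $- \frac{15925}{81} + \frac{13 \sqrt{5}}{3} \approx -186.92$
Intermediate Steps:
$\left(\frac{245}{\left(6 + 3\right)^{2}} - \frac{1}{\sqrt{27 + 18}}\right) \left(-138 + 73\right) = \left(\frac{245}{9^{2}} - \frac{1}{\sqrt{45}}\right) \left(-65\right) = \left(\frac{245}{81} - \frac{1}{3 \sqrt{5}}\right) \left(-65\right) = \left(245 \cdot \frac{1}{81} - \frac{\sqrt{5}}{15}\right) \left(-65\right) = \left(\frac{245}{81} - \frac{\sqrt{5}}{15}\right) \left(-65\right) = - \frac{15925}{81} + \frac{13 \sqrt{5}}{3}$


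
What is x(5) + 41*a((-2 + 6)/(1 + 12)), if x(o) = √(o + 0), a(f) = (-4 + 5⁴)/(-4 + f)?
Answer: -110331/16 + √5 ≈ -6893.5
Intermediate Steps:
a(f) = 621/(-4 + f) (a(f) = (-4 + 625)/(-4 + f) = 621/(-4 + f))
x(o) = √o
x(5) + 41*a((-2 + 6)/(1 + 12)) = √5 + 41*(621/(-4 + (-2 + 6)/(1 + 12))) = √5 + 41*(621/(-4 + 4/13)) = √5 + 41*(621/(-48/13)) = √5 + 41*(621*(-13/48)) = √5 + 41*(-2691/16) = √5 - 110331/16 = -110331/16 + √5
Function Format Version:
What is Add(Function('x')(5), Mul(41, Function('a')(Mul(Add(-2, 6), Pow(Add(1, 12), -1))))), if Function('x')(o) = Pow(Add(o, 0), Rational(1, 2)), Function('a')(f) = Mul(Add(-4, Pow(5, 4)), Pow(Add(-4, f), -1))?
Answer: Add(Rational(-110331, 16), Pow(5, Rational(1, 2))) ≈ -6893.5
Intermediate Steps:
Function('a')(f) = Mul(621, Pow(Add(-4, f), -1)) (Function('a')(f) = Mul(Add(-4, 625), Pow(Add(-4, f), -1)) = Mul(621, Pow(Add(-4, f), -1)))
Function('x')(o) = Pow(o, Rational(1, 2))
Add(Function('x')(5), Mul(41, Function('a')(Mul(Add(-2, 6), Pow(Add(1, 12), -1))))) = Add(Pow(5, Rational(1, 2)), Mul(41, Mul(621, Pow(Add(-4, Mul(Add(-2, 6), Pow(Add(1, 12), -1))), -1)))) = Add(Pow(5, Rational(1, 2)), Mul(41, Mul(621, Pow(Add(-4, Mul(4, Pow(13, -1))), -1)))) = Add(Pow(5, Rational(1, 2)), Mul(41, Mul(621, Pow(Add(-4, Mul(4, Rational(1, 13))), -1)))) = Add(Pow(5, Rational(1, 2)), Mul(41, Mul(621, Pow(Add(-4, Rational(4, 13)), -1)))) = Add(Pow(5, Rational(1, 2)), Mul(41, Mul(621, Pow(Rational(-48, 13), -1)))) = Add(Pow(5, Rational(1, 2)), Mul(41, Mul(621, Rational(-13, 48)))) = Add(Pow(5, Rational(1, 2)), Mul(41, Rational(-2691, 16))) = Add(Pow(5, Rational(1, 2)), Rational(-110331, 16)) = Add(Rational(-110331, 16), Pow(5, Rational(1, 2)))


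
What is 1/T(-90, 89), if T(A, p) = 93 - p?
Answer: 1/4 ≈ 0.25000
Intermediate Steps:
1/T(-90, 89) = 1/(93 - 1*89) = 1/(93 - 89) = 1/4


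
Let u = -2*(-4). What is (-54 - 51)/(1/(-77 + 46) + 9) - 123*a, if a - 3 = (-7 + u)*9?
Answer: -413583/278 ≈ -1487.7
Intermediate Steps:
u = 8
a = 12 (a = 3 + (-7 + 8)*9 = 3 + 1*9 = 3 + 9 = 12)
(-54 - 51)/(1/(-77 + 46) + 9) - 123*a = (-54 - 51)/(1/(-77 + 46) + 9) - 123*12 = -105/(1/(-31) + 9) - 1476 = -105/(-1/31 + 9) - 1476 = -105/278/31 - 1476 = -105*31/278 - 1476 = -3255/278 - 1476 = -413583/278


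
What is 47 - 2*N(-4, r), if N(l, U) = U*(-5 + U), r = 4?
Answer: 55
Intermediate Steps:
47 - 2*N(-4, r) = 47 - 8*(-5 + 4) = 47 - 8*(-1) = 47 - 2*(-4) = 47 + 8 = 55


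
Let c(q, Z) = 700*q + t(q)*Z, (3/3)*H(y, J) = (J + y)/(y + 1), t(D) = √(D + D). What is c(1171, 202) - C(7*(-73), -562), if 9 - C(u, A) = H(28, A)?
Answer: 23770505/29 + 202*√2342 ≈ 8.2945e+5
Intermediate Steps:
t(D) = √2*√D (t(D) = √(2*D) = √2*√D)
H(y, J) = (J + y)/(1 + y) (H(y, J) = (J + y)/(y + 1) = (J + y)/(1 + y))
C(u, A) = 233/29 - A/29 (C(u, A) = 9 - (A + 28)/(1 + 28) = 9 - (28 + A)/29 = 9 - (28/29 + A/29) = 9 + (-28/29 - A/29) = 233/29 - A/29)
c(q, Z) = 700*q + Z*√2*√q (c(q, Z) = 700*q + (√2*√q)*Z = 700*q + Z*√2*√q)
c(1171, 202) - C(7*(-73), -562) = (700*1171 + 202*√2*√1171) - (233/29 - 1/29*(-562)) = (819700 + 202*√2342) - (233/29 + 562/29) = (819700 + 202*√2342) - 1*795/29 = (819700 + 202*√2342) - 795/29 = 23770505/29 + 202*√2342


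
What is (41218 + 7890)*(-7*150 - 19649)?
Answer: -1016486492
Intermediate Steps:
(41218 + 7890)*(-7*150 - 19649) = 49108*(-1050 - 19649) = 49108*(-20699) = -1016486492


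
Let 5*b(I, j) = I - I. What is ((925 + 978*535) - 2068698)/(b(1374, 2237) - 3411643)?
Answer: 1544543/3411643 ≈ 0.45273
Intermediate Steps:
b(I, j) = 0 (b(I, j) = (I - I)/5 = (⅕)*0 = 0)
((925 + 978*535) - 2068698)/(b(1374, 2237) - 3411643) = ((925 + 978*535) - 2068698)/(0 - 3411643) = ((925 + 523230) - 2068698)/(-3411643) = (524155 - 2068698)*(-1/3411643) = -1544543*(-1/3411643) = 1544543/3411643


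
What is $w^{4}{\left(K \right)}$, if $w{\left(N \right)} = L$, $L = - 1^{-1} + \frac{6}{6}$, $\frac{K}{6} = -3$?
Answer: $0$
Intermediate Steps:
$K = -18$ ($K = 6 \left(-3\right) = -18$)
$L = 0$ ($L = \left(-1\right) 1 + 6 \cdot \frac{1}{6} = -1 + 1 = 0$)
$w{\left(N \right)} = 0$
$w^{4}{\left(K \right)} = 0^{4} = 0$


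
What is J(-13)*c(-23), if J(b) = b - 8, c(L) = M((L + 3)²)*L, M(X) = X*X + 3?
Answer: 77281449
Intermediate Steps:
M(X) = 3 + X² (M(X) = X² + 3 = 3 + X²)
c(L) = L*(3 + (3 + L)⁴) (c(L) = (3 + ((L + 3)²)²)*L = (3 + ((3 + L)²)²)*L = (3 + (3 + L)⁴)*L = L*(3 + (3 + L)⁴))
J(b) = -8 + b
J(-13)*c(-23) = (-8 - 13)*(-23*(3 + (3 - 23)⁴)) = -(-483)*(3 + (-20)⁴) = -(-483)*(3 + 160000) = -(-483)*160003 = -21*(-3680069) = 77281449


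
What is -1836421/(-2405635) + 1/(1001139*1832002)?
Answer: 3368158913234580673/4412147850211516530 ≈ 0.76338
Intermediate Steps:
-1836421/(-2405635) + 1/(1001139*1832002) = -1836421*(-1/2405635) + (1/1001139)*(1/1832002) = 1836421/2405635 + 1/1834088650278 = 3368158913234580673/4412147850211516530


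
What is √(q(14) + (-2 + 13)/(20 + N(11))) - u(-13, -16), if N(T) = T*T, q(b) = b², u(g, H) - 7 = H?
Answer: 9 + √3898227/141 ≈ 23.003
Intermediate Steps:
u(g, H) = 7 + H
N(T) = T²
√(q(14) + (-2 + 13)/(20 + N(11))) - u(-13, -16) = √(14² + (-2 + 13)/(20 + 11²)) - (7 - 16) = √(196 + 11/(20 + 121)) - 1*(-9) = √(196 + 11/141) + 9 = √(27647/141) + 9 = √3898227/141 + 9 = 9 + √3898227/141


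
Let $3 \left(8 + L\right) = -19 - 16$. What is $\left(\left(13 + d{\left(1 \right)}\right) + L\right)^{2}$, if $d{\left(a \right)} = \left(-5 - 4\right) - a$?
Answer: $\frac{2500}{9} \approx 277.78$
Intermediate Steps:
$d{\left(a \right)} = -9 - a$ ($d{\left(a \right)} = \left(-5 - 4\right) - a = -9 - a$)
$L = - \frac{59}{3}$ ($L = -8 + \frac{-19 - 16}{3} = -8 + \frac{1}{3} \left(-35\right) = -8 - \frac{35}{3} = - \frac{59}{3} \approx -19.667$)
$\left(\left(13 + d{\left(1 \right)}\right) + L\right)^{2} = \left(\left(13 - 10\right) - \frac{59}{3}\right)^{2} = \left(3 - \frac{59}{3}\right)^{2} = \left(- \frac{50}{3}\right)^{2} = \frac{2500}{9}$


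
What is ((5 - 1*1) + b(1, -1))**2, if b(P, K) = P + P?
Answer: 36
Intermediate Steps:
b(P, K) = 2*P
((5 - 1*1) + b(1, -1))**2 = ((5 - 1*1) + 2*1)**2 = ((5 - 1) + 2)**2 = (4 + 2)**2 = 6**2 = 36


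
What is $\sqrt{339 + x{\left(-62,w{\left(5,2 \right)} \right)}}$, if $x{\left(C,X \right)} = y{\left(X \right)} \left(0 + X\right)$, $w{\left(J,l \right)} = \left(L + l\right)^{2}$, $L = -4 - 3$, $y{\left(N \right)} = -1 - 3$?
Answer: $\sqrt{239} \approx 15.46$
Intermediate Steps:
$y{\left(N \right)} = -4$ ($y{\left(N \right)} = -1 - 3 = -4$)
$L = -7$
$w{\left(J,l \right)} = \left(-7 + l\right)^{2}$
$x{\left(C,X \right)} = - 4 X$ ($x{\left(C,X \right)} = - 4 \left(0 + X\right) = - 4 X$)
$\sqrt{339 + x{\left(-62,w{\left(5,2 \right)} \right)}} = \sqrt{339 - 4 \left(-7 + 2\right)^{2}} = \sqrt{339 - 4 \left(-5\right)^{2}} = \sqrt{339 - 100} = \sqrt{239}$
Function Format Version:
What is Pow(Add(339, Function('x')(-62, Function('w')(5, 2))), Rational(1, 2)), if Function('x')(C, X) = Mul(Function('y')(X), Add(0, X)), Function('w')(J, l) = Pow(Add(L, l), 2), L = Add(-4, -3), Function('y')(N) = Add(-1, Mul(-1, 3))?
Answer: Pow(239, Rational(1, 2)) ≈ 15.460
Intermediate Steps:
Function('y')(N) = -4 (Function('y')(N) = Add(-1, -3) = -4)
L = -7
Function('w')(J, l) = Pow(Add(-7, l), 2)
Function('x')(C, X) = Mul(-4, X) (Function('x')(C, X) = Mul(-4, Add(0, X)) = Mul(-4, X))
Pow(Add(339, Function('x')(-62, Function('w')(5, 2))), Rational(1, 2)) = Pow(Add(339, Mul(-4, Pow(Add(-7, 2), 2))), Rational(1, 2)) = Pow(Add(339, Mul(-4, Pow(-5, 2))), Rational(1, 2)) = Pow(Add(339, Mul(-4, 25)), Rational(1, 2)) = Pow(Add(339, -100), Rational(1, 2)) = Pow(239, Rational(1, 2))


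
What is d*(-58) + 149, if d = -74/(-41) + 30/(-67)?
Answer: 193079/2747 ≈ 70.287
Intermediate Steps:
d = 3728/2747 (d = -74*(-1/41) + 30*(-1/67) = 74/41 - 30/67 = 3728/2747 ≈ 1.3571)
d*(-58) + 149 = (3728/2747)*(-58) + 149 = -216224/2747 + 149 = 193079/2747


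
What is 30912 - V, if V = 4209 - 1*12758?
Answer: 39461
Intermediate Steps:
V = -8549 (V = 4209 - 12758 = -8549)
30912 - V = 30912 - 1*(-8549) = 30912 + 8549 = 39461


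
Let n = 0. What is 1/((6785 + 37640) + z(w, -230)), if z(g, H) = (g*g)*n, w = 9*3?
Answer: 1/44425 ≈ 2.2510e-5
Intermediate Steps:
w = 27
z(g, H) = 0 (z(g, H) = (g*g)*0 = g²*0 = 0)
1/((6785 + 37640) + z(w, -230)) = 1/((6785 + 37640) + 0) = 1/(44425 + 0) = 1/44425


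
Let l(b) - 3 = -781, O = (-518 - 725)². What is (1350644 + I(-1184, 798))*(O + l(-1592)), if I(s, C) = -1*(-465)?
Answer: 2086478446539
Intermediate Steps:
O = 1545049 (O = (-1243)² = 1545049)
I(s, C) = 465
l(b) = -778 (l(b) = 3 - 781 = -778)
(1350644 + I(-1184, 798))*(O + l(-1592)) = (1350644 + 465)*(1545049 - 778) = 1351109*1544271 = 2086478446539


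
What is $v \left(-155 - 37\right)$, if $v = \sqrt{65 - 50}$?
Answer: $- 192 \sqrt{15} \approx -743.61$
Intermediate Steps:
$v = \sqrt{15} \approx 3.873$
$v \left(-155 - 37\right) = \sqrt{15} \left(-155 - 37\right) = \sqrt{15} \left(-192\right) = - 192 \sqrt{15}$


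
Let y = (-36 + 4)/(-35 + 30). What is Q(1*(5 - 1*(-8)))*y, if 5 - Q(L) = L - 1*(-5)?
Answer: -416/5 ≈ -83.200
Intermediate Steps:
y = 32/5 (y = -32/(-5) = -32*(-⅕) = 32/5 ≈ 6.4000)
Q(L) = -L (Q(L) = 5 - (L - 1*(-5)) = 5 - (L + 5) = 5 - (5 + L) = 5 + (-5 - L) = -L)
Q(1*(5 - 1*(-8)))*y = -(5 - 1*(-8))*(32/5) = -(5 + 8)*(32/5) = -13*(32/5) = -1*13*(32/5) = -13*32/5 = -416/5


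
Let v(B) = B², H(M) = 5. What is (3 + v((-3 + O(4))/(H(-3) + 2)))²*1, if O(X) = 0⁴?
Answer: 24336/2401 ≈ 10.136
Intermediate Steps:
O(X) = 0
(3 + v((-3 + O(4))/(H(-3) + 2)))²*1 = (3 + ((-3 + 0)/(5 + 2))²)²*1 = (3 + (-3/7)²)²*1 = (3 + 9/49)²*1 = (156/49)²*1 = (24336/2401)*1 = 24336/2401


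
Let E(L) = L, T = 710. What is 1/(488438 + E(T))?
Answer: 1/489148 ≈ 2.0444e-6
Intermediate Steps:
1/(488438 + E(T)) = 1/(488438 + 710) = 1/489148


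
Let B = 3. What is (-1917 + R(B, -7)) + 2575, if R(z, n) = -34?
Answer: 624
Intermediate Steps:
(-1917 + R(B, -7)) + 2575 = (-1917 - 34) + 2575 = -1951 + 2575 = 624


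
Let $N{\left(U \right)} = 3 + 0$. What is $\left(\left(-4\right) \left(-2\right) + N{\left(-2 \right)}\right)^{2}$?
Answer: $121$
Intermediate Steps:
$N{\left(U \right)} = 3$
$\left(\left(-4\right) \left(-2\right) + N{\left(-2 \right)}\right)^{2} = \left(\left(-4\right) \left(-2\right) + 3\right)^{2} = \left(8 + 3\right)^{2} = 11^{2} = 121$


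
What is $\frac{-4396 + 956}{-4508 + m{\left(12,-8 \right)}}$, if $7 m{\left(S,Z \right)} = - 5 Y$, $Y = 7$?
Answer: $\frac{3440}{4513} \approx 0.76224$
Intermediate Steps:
$m{\left(S,Z \right)} = -5$ ($m{\left(S,Z \right)} = \frac{\left(-5\right) 7}{7} = \frac{1}{7} \left(-35\right) = -5$)
$\frac{-4396 + 956}{-4508 + m{\left(12,-8 \right)}} = \frac{-4396 + 956}{-4508 - 5} = - \frac{3440}{-4513} = \left(-3440\right) \left(- \frac{1}{4513}\right) = \frac{3440}{4513}$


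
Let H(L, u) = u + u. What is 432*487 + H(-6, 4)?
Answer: 210392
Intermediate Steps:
H(L, u) = 2*u
432*487 + H(-6, 4) = 432*487 + 2*4 = 210384 + 8 = 210392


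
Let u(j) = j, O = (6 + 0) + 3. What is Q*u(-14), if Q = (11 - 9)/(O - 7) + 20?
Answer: -294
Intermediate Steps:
O = 9 (O = 6 + 3 = 9)
Q = 21 (Q = (11 - 9)/(9 - 7) + 20 = 2/2 + 20 = 2*(1/2) + 20 = 1 + 20 = 21)
Q*u(-14) = 21*(-14) = -294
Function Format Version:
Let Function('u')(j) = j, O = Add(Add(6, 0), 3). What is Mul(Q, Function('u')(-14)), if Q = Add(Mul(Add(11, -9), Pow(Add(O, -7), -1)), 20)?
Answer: -294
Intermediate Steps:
O = 9 (O = Add(6, 3) = 9)
Q = 21 (Q = Add(Mul(Add(11, -9), Pow(Add(9, -7), -1)), 20) = Add(Mul(2, Pow(2, -1)), 20) = Add(Mul(2, Rational(1, 2)), 20) = Add(1, 20) = 21)
Mul(Q, Function('u')(-14)) = Mul(21, -14) = -294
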